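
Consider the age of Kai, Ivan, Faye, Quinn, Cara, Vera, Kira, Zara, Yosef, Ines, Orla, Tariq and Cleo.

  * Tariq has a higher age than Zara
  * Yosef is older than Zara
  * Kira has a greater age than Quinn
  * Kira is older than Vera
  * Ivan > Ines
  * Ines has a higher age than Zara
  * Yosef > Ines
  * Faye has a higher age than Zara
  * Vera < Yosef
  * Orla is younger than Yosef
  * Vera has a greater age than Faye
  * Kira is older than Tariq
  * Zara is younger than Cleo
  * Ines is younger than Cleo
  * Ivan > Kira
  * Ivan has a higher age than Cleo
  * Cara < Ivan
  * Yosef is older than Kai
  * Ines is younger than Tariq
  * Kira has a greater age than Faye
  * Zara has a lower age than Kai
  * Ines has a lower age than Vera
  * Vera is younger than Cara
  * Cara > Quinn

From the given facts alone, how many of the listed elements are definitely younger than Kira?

From Kira the given relations immediately reach Quinn, Faye, Vera, Tariq.
From those, Zara, Ines — 6 in total.
No other element is forced below Kira by the given relations, so the count is 6.

6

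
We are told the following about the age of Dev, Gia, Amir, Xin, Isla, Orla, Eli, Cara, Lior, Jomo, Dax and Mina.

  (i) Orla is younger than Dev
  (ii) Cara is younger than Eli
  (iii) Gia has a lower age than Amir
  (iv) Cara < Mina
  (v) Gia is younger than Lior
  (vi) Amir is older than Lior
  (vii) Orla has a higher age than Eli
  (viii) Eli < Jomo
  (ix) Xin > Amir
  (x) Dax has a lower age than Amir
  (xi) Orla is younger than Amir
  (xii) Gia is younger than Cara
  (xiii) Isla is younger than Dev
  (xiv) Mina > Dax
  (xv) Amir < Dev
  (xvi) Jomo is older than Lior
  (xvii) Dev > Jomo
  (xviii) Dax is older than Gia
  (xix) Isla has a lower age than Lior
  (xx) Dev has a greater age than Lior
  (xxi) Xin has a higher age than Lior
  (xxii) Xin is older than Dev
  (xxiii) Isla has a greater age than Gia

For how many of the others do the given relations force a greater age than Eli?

From Eli the given relations immediately reach Orla, Jomo.
From those, Amir, Dev — 4 in total.
From those, Xin — 5 in total.
No other element is forced above Eli by the given relations, so the count is 5.

5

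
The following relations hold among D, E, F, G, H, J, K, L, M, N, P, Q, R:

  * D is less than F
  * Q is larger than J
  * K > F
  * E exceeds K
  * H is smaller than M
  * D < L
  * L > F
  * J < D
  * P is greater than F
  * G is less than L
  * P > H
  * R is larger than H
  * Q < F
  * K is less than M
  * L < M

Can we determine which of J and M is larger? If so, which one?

M

Link the given pairs in sequence: J < D; D < F; F < L; L < M.
Chaining these gives J < D < F < L < M.
So M is larger.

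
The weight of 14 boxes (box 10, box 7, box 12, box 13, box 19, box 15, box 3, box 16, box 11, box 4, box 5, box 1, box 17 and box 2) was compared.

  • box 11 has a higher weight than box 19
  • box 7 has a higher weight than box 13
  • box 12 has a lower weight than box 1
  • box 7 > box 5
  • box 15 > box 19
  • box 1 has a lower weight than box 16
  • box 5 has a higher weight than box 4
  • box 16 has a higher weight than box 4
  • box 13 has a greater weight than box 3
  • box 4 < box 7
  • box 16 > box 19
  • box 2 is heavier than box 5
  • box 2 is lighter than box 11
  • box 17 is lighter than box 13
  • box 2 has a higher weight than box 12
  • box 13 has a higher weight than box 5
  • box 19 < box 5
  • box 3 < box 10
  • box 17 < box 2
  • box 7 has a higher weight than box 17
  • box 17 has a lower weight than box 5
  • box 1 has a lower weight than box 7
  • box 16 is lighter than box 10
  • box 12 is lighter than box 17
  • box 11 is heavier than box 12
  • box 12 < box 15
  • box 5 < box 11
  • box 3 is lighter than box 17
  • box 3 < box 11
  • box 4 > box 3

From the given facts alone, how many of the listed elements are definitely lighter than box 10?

6

The elements the relations force below box 10 are box 19, box 3, box 12, box 4, box 1, box 16 — no chain reaches any other.
That is 6.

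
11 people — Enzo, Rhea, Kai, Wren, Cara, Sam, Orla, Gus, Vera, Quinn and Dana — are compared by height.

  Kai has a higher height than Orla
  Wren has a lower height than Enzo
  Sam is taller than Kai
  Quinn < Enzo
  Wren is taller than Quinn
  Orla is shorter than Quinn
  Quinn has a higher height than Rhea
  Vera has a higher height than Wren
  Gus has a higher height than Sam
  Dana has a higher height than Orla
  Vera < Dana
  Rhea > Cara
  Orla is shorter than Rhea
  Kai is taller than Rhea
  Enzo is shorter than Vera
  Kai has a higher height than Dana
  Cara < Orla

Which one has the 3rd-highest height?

Chaining the given pairs: Cara < Orla < Rhea < Quinn < Wren < Enzo < Vera < Dana < Kai < Sam < Gus.
The 3rd largest is Kai.

Kai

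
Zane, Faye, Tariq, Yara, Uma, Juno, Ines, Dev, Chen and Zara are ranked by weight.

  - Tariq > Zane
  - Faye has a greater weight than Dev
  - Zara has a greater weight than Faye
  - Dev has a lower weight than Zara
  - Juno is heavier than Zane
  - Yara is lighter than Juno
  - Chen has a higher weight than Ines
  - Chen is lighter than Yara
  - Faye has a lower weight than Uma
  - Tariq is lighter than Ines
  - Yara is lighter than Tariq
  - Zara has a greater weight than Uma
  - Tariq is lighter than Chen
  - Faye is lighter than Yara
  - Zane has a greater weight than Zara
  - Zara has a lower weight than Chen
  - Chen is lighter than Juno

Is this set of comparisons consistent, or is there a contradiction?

Chaining the given relations yields Tariq < Ines < Chen < Yara, so Tariq < Yara. But one relation states Yara < Tariq. These cannot both hold.

inconsistent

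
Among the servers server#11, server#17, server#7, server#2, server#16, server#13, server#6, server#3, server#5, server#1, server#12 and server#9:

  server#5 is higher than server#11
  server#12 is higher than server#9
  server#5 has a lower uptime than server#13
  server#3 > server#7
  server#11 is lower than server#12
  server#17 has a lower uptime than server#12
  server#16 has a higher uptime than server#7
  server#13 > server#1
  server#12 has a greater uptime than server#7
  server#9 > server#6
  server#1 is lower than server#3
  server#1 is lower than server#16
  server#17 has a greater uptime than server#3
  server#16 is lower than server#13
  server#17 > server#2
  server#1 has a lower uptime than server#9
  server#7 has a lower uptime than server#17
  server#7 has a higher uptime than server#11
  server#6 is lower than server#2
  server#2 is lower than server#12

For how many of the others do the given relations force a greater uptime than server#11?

Directly above server#11: server#7, server#5, server#12.
One step further: server#16, server#3, server#17, server#13 (7 so far).
Nothing else is reachable above server#11; 7 in all.

7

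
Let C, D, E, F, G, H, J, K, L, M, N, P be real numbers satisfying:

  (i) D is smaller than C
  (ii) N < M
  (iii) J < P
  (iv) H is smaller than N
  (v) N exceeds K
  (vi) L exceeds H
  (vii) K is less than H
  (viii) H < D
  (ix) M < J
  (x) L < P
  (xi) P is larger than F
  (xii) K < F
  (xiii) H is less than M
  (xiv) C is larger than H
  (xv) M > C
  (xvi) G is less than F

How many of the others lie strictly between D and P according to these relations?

The relations place D below P. An element lies strictly between them when it is forced above D and also forced below P.
Above D: {C, M, J}. Below P: {K, H, G, N, C, M, L, J, F}.
Intersection: {C, M, J} — 3.

3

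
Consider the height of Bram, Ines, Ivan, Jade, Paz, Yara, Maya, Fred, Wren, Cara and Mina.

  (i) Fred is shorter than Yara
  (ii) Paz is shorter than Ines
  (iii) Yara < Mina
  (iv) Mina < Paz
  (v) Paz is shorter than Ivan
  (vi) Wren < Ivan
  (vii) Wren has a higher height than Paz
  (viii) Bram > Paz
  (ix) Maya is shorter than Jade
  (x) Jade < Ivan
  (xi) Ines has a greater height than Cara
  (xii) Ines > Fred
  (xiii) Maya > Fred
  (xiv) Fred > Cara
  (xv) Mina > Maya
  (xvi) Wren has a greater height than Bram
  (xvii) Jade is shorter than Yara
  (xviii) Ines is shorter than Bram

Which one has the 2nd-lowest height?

Fred

The consecutive relations fix a unique order: Cara < Fred < Maya < Jade < Yara < Mina < Paz < Ines < Bram < Wren < Ivan.
Counting 2 from the smallest end gives Fred.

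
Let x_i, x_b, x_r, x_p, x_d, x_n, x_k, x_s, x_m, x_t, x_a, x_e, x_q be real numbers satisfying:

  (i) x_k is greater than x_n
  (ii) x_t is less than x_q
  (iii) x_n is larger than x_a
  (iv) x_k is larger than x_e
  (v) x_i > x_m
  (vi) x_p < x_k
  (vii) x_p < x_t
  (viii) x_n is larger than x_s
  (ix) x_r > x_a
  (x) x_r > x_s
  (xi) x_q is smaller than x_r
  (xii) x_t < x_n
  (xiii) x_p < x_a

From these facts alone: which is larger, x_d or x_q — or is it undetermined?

Following every chain through x_d: nothing is chained to x_d.
x_q is not reached, and no chain runs the other way from x_q to x_d.
So the given relations leave the order of x_d and x_q undetermined.

undetermined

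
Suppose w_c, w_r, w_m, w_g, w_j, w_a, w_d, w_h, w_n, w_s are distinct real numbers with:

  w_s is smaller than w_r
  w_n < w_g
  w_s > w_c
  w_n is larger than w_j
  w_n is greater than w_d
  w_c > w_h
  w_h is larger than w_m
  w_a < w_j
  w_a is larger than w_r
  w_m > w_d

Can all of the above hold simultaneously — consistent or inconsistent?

consistent

Every relation is compatible with w_d < w_m < w_h < w_c < w_s < w_r < w_a < w_j < w_n < w_g; the set is consistent.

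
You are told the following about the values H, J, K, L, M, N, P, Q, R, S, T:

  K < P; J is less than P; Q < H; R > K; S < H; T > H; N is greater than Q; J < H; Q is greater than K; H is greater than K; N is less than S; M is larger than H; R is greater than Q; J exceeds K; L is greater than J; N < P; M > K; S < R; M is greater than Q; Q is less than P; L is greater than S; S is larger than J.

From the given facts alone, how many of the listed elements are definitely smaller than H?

The elements the relations force below H are K, Q, N, J, S — no chain reaches any other.
That is 5.

5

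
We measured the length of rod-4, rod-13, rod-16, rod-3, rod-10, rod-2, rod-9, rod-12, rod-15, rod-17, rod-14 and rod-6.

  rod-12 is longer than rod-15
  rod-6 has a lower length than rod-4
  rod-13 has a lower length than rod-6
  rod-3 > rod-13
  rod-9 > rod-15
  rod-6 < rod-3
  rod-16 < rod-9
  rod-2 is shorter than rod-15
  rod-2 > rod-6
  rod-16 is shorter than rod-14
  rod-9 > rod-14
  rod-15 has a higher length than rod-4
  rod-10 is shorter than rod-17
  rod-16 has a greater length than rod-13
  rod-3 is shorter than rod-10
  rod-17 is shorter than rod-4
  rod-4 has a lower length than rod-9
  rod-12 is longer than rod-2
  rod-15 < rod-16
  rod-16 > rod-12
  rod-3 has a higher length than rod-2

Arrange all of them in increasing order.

Each adjacent pair is fixed by a given relation: rod-13 < rod-6; rod-6 < rod-2; rod-2 < rod-3; rod-3 < rod-10; rod-10 < rod-17; rod-17 < rod-4; rod-4 < rod-15; rod-15 < rod-12; rod-12 < rod-16; rod-16 < rod-14; rod-14 < rod-9. Chaining them end to end gives the full order.

rod-13 < rod-6 < rod-2 < rod-3 < rod-10 < rod-17 < rod-4 < rod-15 < rod-12 < rod-16 < rod-14 < rod-9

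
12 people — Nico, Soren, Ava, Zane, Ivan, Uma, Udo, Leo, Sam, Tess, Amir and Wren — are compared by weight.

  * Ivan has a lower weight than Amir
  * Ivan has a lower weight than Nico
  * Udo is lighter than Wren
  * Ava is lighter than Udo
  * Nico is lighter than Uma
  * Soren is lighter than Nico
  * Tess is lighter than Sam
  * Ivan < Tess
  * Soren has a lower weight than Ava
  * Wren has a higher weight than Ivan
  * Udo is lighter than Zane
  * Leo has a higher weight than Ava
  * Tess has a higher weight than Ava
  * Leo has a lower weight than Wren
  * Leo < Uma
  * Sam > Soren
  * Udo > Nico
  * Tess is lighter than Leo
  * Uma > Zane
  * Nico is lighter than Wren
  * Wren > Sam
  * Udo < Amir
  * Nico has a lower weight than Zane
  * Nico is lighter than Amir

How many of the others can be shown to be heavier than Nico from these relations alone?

5

Directly above Nico: Udo, Wren, Zane, Amir, Uma.
Nothing else is reachable above Nico; 5 in all.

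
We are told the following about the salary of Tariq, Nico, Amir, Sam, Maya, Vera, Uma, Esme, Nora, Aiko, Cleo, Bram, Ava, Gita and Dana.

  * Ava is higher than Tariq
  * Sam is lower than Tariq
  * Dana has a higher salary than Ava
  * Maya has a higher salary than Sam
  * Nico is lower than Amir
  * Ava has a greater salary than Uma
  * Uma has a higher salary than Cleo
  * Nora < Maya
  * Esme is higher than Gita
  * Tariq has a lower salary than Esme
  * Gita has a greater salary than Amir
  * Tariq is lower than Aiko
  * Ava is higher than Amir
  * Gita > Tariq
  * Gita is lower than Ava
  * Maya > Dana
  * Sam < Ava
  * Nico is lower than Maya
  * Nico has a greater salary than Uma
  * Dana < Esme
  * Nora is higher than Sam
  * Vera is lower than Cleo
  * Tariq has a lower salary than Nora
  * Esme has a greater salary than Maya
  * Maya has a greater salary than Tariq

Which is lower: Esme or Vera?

The relevant relations are Vera < Cleo; Cleo < Uma; Uma < Nico; Nico < Amir; Amir < Gita; Gita < Ava; Ava < Dana; Dana < Maya; Maya < Esme.
Chaining these gives Vera < Cleo < Uma < Nico < Amir < Gita < Ava < Dana < Maya < Esme.
So Vera < Esme; Vera is the lower of the two.

Vera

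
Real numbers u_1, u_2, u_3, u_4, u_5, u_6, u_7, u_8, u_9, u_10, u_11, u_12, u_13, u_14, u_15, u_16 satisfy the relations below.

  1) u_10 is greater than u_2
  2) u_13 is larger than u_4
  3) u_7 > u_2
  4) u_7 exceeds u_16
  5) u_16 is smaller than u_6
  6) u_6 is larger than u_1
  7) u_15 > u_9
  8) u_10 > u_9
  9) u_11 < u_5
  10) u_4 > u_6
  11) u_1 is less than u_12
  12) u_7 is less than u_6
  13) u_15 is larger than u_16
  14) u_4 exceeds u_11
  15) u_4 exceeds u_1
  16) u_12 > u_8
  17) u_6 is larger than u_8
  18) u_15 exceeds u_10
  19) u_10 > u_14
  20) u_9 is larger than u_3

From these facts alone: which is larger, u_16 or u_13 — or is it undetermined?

Chaining the given relations: u_16 < u_7 < u_6 < u_4 < u_13.
So u_13 is larger.

u_13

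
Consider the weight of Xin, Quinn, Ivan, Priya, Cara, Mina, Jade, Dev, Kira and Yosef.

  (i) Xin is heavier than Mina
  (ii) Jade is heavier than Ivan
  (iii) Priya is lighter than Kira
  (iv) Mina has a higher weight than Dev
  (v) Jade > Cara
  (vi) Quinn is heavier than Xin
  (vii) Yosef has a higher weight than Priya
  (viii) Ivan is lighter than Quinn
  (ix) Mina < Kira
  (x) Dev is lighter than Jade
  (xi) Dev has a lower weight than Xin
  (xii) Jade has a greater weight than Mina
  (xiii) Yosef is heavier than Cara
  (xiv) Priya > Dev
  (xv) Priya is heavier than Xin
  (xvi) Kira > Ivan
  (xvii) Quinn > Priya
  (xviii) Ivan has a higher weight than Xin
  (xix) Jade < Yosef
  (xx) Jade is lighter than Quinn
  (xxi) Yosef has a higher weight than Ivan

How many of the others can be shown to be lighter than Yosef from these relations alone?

From Yosef the given relations immediately reach Cara, Ivan, Jade, Priya.
From those, Dev, Mina, Xin — 7 in total.
Nothing else is reachable below Yosef; 7 in all.

7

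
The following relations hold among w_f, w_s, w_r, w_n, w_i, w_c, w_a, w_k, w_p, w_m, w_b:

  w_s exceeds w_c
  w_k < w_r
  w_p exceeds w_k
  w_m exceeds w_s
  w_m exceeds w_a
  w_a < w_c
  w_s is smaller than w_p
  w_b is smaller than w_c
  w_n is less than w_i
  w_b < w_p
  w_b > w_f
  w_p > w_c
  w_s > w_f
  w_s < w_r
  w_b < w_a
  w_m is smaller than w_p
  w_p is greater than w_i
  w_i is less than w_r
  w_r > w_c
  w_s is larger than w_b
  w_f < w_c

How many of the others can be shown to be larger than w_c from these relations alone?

4

Directly above w_c: w_s, w_r, w_p.
One step further: w_m (4 so far).
Nothing else is reachable above w_c; 4 in all.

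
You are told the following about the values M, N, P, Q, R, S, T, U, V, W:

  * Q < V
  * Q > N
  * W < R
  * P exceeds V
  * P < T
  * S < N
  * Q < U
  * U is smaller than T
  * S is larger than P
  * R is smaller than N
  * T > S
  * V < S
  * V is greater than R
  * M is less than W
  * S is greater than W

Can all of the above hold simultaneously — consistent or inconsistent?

We have Q < V stated directly, yet also V < P < S < N < Q by chaining the others — so V < Q. Contradiction.

inconsistent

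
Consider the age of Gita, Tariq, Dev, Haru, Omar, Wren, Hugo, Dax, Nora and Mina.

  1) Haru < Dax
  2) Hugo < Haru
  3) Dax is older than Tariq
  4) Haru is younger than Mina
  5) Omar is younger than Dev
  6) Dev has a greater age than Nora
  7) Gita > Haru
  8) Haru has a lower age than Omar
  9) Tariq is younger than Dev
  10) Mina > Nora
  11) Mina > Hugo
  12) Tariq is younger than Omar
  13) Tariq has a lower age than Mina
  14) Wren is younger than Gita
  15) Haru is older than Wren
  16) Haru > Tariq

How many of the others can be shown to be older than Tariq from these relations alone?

Directly above Tariq: Haru, Mina, Omar, Dev, Dax.
One step further: Gita (6 so far).
Nothing else is reachable above Tariq; 6 in all.

6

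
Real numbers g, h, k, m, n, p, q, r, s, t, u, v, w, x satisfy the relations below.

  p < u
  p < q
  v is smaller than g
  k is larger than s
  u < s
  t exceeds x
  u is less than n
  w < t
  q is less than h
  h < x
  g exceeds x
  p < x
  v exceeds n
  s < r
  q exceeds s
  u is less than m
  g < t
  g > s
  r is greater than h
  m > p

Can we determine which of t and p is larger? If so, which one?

t

p < u and u < s give p < s.
Then s < q extends the chain to q.
With q < h: p < u < s < q < h.
With h < x: p < u < s < q < h < x.
With x < g: p < u < s < q < h < x < g.
Then g < t extends the chain to t.
So t is larger.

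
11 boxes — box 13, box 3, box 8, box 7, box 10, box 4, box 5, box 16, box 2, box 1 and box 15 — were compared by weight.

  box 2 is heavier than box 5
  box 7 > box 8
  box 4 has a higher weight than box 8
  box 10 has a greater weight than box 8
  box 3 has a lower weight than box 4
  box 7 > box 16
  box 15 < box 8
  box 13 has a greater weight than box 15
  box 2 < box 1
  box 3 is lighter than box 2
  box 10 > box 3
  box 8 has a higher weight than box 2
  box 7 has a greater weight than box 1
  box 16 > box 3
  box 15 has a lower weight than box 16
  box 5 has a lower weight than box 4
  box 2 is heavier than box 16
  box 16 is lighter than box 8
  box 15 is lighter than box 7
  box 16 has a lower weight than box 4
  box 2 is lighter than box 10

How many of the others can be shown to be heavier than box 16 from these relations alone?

From box 16 the given relations immediately reach box 2, box 8, box 4, box 7.
From those, box 10, box 1 — 6 in total.
No other element is forced above box 16 by the given relations, so the count is 6.

6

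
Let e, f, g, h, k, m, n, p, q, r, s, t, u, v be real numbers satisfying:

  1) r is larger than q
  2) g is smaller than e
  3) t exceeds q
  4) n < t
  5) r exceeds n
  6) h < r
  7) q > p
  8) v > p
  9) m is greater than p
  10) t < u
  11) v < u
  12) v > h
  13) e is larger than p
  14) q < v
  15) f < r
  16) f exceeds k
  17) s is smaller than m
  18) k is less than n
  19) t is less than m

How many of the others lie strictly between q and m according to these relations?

1

The relations place q below m. An element lies strictly between them when it is forced above q and also forced below m.
Above q: {v, r, t, u}. Below m: {k, p, s, n, t}.
Intersection: {t} — 1.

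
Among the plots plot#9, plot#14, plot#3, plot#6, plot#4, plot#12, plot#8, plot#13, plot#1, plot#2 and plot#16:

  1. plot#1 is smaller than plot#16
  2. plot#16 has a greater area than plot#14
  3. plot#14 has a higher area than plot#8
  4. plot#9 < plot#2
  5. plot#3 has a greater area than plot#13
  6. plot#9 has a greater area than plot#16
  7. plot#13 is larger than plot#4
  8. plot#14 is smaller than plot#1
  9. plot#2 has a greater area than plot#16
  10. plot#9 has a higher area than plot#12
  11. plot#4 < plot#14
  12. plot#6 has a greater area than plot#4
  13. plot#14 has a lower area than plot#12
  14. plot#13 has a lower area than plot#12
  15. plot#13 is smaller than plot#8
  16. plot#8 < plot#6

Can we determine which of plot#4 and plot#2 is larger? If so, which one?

plot#2

Link the given pairs in sequence: plot#4 < plot#13; plot#13 < plot#8; plot#8 < plot#14; plot#14 < plot#1; plot#1 < plot#16; plot#16 < plot#9; plot#9 < plot#2.
Chaining these gives plot#4 < plot#13 < plot#8 < plot#14 < plot#1 < plot#16 < plot#9 < plot#2.
So plot#2 is larger.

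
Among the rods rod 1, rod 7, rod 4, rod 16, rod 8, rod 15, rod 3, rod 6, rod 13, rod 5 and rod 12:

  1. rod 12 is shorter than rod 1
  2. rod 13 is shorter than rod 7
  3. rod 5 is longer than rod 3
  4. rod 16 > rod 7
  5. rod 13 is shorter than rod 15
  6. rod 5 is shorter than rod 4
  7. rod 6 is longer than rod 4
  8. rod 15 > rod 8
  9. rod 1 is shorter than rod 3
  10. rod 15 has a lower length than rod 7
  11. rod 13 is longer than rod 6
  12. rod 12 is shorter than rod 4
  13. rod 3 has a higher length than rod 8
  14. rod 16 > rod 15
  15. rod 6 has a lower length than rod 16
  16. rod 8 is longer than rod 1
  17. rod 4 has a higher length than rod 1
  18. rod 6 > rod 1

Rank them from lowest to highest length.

Nothing is placed below rod 12, so it is least; from there rod 12 < rod 1; rod 1 < rod 8; rod 8 < rod 3; rod 3 < rod 5; rod 5 < rod 4; rod 4 < rod 6; rod 6 < rod 13; rod 13 < rod 15; rod 15 < rod 7; rod 7 < rod 16, each given directly.

rod 12 < rod 1 < rod 8 < rod 3 < rod 5 < rod 4 < rod 6 < rod 13 < rod 15 < rod 7 < rod 16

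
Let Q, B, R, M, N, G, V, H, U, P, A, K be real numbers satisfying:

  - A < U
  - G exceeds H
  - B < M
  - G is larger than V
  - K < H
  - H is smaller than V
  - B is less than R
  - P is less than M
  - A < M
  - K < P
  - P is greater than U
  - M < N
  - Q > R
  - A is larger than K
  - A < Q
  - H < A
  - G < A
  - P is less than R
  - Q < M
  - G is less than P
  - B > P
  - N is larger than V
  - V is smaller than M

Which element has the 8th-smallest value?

Piecing the relations together gives one ordering: K < H < V < G < A < U < P < B < R < Q < M < N.
The 8th smallest is B.

B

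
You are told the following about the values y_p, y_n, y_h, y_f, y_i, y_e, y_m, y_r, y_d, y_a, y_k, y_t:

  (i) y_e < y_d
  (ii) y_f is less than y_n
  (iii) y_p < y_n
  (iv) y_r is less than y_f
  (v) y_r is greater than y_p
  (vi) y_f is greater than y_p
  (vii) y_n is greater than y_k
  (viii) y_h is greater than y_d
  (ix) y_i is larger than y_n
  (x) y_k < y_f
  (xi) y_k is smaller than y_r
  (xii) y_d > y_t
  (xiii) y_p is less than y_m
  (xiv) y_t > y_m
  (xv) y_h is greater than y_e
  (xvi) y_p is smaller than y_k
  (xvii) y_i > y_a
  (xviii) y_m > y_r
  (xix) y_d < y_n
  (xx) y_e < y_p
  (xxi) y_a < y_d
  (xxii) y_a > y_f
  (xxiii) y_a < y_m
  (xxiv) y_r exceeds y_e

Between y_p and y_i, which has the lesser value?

y_p

The relevant relations are y_p < y_k; y_k < y_r; y_r < y_f; y_f < y_a; y_a < y_m; y_m < y_t; y_t < y_d; y_d < y_n; y_n < y_i.
Chaining these gives y_p < y_k < y_r < y_f < y_a < y_m < y_t < y_d < y_n < y_i.
So y_p < y_i; y_p is the smaller of the two.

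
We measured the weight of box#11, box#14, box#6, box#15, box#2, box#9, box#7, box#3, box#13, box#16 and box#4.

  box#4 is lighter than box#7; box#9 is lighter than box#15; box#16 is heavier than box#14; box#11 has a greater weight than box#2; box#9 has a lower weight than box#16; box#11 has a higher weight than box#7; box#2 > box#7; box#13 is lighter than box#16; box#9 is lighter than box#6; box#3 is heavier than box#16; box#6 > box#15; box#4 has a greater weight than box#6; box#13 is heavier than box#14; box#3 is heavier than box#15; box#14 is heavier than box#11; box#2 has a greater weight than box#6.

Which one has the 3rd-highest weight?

The consecutive relations fix a unique order: box#9 < box#15 < box#6 < box#4 < box#7 < box#2 < box#11 < box#14 < box#13 < box#16 < box#3.
Counting 3 from the largest end gives box#13.

box#13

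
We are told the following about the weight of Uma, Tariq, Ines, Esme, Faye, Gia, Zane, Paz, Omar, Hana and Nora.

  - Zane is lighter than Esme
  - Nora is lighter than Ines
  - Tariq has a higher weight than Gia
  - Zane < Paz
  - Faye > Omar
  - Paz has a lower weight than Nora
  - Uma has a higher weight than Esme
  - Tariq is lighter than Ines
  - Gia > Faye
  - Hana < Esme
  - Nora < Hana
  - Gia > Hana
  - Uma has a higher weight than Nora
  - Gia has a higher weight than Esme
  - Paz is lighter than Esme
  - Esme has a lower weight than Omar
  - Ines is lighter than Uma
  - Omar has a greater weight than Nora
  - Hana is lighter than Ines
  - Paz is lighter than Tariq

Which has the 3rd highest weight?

Tariq

Chaining the given pairs: Zane < Paz < Nora < Hana < Esme < Omar < Faye < Gia < Tariq < Ines < Uma.
Counting 3 from the largest end gives Tariq.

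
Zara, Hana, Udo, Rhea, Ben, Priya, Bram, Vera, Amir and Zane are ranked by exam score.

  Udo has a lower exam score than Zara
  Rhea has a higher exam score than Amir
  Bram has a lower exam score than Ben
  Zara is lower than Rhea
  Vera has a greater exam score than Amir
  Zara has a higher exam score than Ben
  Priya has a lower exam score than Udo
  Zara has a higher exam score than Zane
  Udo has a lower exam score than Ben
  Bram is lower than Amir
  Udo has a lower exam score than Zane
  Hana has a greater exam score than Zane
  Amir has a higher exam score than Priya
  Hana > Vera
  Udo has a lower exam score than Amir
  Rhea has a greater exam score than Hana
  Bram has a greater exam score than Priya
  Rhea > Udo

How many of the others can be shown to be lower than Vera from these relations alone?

The elements the relations force below Vera are Priya, Udo, Bram, Amir — no chain reaches any other.
That is 4.

4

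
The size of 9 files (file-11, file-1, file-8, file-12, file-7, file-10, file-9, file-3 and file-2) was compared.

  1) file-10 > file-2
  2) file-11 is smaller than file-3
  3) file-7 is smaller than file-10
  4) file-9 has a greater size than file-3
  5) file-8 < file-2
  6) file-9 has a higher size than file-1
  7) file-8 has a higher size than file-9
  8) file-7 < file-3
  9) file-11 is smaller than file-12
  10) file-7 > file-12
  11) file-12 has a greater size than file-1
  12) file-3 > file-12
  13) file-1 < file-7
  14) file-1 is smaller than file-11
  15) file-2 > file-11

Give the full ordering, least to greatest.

file-1 < file-11 < file-12 < file-7 < file-3 < file-9 < file-8 < file-2 < file-10

Nothing is placed below file-1, so it is least; from there file-1 < file-11; file-11 < file-12; file-12 < file-7; file-7 < file-3; file-3 < file-9; file-9 < file-8; file-8 < file-2; file-2 < file-10, each given directly.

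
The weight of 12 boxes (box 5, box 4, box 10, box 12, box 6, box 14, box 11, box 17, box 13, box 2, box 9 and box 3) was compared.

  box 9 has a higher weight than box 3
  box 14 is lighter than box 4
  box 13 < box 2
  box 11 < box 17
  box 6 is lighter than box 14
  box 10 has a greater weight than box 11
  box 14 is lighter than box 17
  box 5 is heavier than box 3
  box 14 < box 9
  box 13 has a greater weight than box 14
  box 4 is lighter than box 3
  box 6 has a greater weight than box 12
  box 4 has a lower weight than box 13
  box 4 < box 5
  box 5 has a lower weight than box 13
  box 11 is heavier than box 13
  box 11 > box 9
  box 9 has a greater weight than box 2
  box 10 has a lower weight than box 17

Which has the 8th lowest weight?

box 2

Piecing the relations together gives one ordering: box 12 < box 6 < box 14 < box 4 < box 3 < box 5 < box 13 < box 2 < box 9 < box 11 < box 10 < box 17.
The 8th smallest is box 2.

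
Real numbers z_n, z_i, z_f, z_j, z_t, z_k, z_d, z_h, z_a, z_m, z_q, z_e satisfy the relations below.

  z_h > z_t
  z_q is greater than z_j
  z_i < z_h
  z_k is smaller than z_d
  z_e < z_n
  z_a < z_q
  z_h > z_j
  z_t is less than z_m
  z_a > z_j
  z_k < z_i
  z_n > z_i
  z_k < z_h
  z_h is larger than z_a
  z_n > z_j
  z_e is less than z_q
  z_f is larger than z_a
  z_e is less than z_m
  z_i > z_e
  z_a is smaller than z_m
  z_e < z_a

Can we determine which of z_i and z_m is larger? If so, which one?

Following every chain through z_i: above z_i we get z_n, z_h; below z_i we get z_k, z_e.
z_m is not reached, and no chain runs the other way from z_m to z_i.
So the given relations leave the order of z_i and z_m undetermined.

undetermined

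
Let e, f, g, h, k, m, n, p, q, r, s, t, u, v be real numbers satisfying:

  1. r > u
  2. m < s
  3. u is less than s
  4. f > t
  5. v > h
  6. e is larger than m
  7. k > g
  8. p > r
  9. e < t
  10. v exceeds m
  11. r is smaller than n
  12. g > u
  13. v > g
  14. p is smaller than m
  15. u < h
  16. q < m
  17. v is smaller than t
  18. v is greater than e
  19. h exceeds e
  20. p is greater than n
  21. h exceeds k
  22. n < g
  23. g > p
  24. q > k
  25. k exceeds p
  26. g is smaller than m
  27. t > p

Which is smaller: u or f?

u

Link the given pairs in sequence: u < r; r < n; n < p; p < g; g < k; k < q; q < m; m < e; e < h; h < v; v < t; t < f.
Chaining these gives u < r < n < p < g < k < q < m < e < h < v < t < f.
So u < f; u is the smaller of the two.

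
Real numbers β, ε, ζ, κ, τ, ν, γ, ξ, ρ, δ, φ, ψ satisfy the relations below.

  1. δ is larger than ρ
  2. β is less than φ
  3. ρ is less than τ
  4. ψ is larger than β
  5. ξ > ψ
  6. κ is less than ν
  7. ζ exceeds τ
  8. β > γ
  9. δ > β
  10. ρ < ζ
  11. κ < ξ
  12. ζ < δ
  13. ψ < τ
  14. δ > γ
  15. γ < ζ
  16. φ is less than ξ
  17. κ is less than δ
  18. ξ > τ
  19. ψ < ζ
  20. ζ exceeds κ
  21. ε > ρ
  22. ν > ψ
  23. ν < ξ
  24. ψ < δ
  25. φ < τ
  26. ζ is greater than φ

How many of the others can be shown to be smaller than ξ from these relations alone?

8

From ξ the given relations immediately reach κ, φ, ψ, ν, τ.
From those, β, ρ — 7 in total.
From those, γ — 8 in total.
Nothing else is reachable below ξ; 8 in all.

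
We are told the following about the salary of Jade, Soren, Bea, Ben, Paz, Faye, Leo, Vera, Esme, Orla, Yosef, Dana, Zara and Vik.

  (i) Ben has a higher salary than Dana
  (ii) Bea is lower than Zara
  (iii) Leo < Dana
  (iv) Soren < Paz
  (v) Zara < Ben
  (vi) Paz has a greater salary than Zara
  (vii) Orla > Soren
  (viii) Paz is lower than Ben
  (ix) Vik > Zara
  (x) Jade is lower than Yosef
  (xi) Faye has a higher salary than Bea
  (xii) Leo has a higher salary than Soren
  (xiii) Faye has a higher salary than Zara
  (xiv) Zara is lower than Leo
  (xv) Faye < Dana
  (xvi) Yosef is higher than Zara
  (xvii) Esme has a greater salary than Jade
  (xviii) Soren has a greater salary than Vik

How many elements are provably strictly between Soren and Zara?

The relations place Zara below Soren. An element lies strictly between them when it is forced above Zara and also forced below Soren.
Above Zara: {Vik, Yosef, Faye, Leo, Dana, Paz, Orla, Ben}. Below Soren: {Bea, Vik}.
Intersection: {Vik} — 1.

1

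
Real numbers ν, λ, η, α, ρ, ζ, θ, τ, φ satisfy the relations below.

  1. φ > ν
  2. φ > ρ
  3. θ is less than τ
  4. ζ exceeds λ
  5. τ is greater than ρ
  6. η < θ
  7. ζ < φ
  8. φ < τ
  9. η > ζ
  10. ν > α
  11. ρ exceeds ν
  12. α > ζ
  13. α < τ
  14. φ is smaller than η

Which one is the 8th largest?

The consecutive relations fix a unique order: λ < ζ < α < ν < ρ < φ < η < θ < τ.
The 8th largest is ζ.

ζ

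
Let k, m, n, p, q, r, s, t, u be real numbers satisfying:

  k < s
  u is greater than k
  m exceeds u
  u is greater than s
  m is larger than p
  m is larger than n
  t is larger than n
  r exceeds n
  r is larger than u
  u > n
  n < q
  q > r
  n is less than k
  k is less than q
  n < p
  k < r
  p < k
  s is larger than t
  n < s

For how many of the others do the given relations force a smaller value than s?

Directly below s: n, k, t.
One step further: p (4 so far).
Nothing else is reachable below s; 4 in all.

4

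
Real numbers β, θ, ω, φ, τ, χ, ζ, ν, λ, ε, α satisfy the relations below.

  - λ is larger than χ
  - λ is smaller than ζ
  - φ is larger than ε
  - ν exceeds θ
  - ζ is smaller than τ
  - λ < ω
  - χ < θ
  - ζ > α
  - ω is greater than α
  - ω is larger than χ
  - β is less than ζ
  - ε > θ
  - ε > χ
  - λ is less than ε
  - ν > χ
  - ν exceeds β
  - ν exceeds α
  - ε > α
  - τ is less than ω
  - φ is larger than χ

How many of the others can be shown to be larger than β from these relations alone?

The elements the relations force above β are ζ, τ, ν, ω — no chain reaches any other.
That is 4.

4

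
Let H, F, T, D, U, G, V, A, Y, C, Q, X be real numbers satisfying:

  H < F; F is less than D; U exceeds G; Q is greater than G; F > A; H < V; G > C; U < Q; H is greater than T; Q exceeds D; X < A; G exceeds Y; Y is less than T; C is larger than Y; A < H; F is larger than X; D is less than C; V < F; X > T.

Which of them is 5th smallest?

H

Chaining the given pairs: Y < T < X < A < H < V < F < D < C < G < U < Q.
Counting 5 from the smallest end gives H.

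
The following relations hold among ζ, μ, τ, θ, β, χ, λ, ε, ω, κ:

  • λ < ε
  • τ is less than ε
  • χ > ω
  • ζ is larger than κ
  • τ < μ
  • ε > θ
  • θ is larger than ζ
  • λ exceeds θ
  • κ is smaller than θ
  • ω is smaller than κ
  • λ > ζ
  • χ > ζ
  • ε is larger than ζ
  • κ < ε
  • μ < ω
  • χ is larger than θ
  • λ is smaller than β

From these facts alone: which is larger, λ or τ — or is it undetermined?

λ

τ < μ < ω < κ < ζ < θ < λ, by transitivity through μ, ω, κ, ζ, θ.
So λ is larger.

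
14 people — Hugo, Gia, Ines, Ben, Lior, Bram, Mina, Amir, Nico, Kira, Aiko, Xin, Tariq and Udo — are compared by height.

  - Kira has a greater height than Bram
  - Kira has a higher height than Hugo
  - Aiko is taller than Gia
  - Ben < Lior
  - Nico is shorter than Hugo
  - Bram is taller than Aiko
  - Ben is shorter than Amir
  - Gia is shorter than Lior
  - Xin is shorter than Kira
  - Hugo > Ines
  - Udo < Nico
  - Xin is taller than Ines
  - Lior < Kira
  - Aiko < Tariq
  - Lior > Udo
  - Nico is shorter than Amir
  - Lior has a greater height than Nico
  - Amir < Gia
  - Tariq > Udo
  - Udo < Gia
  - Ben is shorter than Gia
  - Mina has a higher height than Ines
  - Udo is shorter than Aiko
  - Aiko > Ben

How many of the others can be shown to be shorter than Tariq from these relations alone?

6

From Tariq the given relations immediately reach Udo, Aiko.
From those, Ben, Gia — 4 in total.
From those, Amir — 5 in total.
From those, Nico — 6 in total.
Nothing else is reachable below Tariq; 6 in all.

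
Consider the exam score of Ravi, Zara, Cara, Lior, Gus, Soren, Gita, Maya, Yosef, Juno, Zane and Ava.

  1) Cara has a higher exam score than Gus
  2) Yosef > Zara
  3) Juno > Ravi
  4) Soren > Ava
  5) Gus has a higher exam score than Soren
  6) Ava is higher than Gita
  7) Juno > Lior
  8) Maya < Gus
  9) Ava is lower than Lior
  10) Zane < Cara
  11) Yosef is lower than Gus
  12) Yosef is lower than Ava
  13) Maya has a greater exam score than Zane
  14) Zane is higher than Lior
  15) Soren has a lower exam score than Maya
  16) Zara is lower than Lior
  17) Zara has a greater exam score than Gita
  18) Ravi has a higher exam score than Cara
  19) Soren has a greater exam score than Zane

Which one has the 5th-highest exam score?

Maya

The consecutive relations fix a unique order: Gita < Zara < Yosef < Ava < Lior < Zane < Soren < Maya < Gus < Cara < Ravi < Juno.
The 5th largest is Maya.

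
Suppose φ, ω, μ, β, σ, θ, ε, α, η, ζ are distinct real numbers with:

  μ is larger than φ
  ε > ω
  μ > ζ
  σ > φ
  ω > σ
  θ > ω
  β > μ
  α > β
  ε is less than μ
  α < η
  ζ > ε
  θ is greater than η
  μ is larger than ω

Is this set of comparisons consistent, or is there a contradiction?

The single ordering φ < σ < ω < ε < ζ < μ < β < α < η < θ satisfies every listed relation, so no contradiction arises.

consistent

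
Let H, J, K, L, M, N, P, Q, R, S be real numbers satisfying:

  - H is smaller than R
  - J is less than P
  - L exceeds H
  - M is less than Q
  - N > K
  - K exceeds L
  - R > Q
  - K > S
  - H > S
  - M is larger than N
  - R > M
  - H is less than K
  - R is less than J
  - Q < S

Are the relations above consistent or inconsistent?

inconsistent

We have Q < S stated directly, yet also S < H < L < K < N < M < Q by chaining the others — so S < Q. Contradiction.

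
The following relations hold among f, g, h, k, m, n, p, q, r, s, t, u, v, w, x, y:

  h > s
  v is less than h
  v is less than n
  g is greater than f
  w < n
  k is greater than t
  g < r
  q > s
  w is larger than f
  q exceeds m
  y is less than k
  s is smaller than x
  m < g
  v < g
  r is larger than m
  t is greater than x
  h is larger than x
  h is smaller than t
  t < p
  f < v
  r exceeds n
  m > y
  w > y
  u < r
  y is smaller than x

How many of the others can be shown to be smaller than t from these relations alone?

6

The elements the relations force below t are f, v, s, y, x, h — no chain reaches any other.
That is 6.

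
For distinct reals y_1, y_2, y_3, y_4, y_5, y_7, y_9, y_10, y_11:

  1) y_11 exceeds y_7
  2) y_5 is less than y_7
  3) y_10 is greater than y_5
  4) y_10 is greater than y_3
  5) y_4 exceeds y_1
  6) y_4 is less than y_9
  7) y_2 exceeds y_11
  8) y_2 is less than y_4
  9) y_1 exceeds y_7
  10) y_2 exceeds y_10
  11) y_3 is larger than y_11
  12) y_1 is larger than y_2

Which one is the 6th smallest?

y_2

Chaining the given pairs: y_5 < y_7 < y_11 < y_3 < y_10 < y_2 < y_1 < y_4 < y_9.
Counting 6 from the smallest end gives y_2.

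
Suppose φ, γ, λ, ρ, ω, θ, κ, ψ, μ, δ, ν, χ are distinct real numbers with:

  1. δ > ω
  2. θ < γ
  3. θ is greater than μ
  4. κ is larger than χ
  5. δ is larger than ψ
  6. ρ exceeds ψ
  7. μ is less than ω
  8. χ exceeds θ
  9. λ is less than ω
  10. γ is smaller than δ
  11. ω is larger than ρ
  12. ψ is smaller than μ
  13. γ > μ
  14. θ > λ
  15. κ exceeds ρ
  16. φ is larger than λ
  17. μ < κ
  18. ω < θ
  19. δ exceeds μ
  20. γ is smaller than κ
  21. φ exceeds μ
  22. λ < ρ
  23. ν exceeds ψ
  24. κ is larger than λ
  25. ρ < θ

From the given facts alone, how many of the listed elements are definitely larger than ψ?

10

The elements the relations force above ψ are ν, μ, ρ, ω, θ, χ, φ, γ, κ, δ — no chain reaches any other.
That is 10.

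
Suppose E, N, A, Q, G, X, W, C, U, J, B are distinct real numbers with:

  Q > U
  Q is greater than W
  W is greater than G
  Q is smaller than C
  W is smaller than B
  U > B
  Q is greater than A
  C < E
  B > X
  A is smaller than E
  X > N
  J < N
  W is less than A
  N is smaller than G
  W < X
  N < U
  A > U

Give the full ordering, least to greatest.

J < N < G < W < X < B < U < A < Q < C < E

Each adjacent pair is fixed by a given relation: J < N; N < G; G < W; W < X; X < B; B < U; U < A; A < Q; Q < C; C < E. Chaining them end to end gives the full order.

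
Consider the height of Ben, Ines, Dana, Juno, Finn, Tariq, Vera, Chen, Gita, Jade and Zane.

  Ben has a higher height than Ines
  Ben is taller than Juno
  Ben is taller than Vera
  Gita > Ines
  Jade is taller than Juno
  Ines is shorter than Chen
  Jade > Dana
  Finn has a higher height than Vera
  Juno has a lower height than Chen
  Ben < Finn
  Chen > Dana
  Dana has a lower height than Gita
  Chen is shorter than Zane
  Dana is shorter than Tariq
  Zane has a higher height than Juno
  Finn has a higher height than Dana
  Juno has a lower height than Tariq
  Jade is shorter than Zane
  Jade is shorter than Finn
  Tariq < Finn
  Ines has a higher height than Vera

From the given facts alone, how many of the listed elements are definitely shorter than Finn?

7

The elements the relations force below Finn are Juno, Vera, Ines, Dana, Ben, Jade, Tariq — no chain reaches any other.
That is 7.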